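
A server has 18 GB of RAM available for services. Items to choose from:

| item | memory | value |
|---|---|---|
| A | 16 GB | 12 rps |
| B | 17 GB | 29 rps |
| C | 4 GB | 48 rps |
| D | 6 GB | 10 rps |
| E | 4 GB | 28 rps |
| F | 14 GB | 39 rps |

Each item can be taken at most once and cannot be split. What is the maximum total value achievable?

87 rps

This is a 0/1 knapsack; check combinations near the capacity.
- C+F: memory 4+14=18, value 48+39=87
- C+D+E: memory 4+6+4=14, value 48+10+28=86
- C+E: memory 4+4=8, value 48+28=76
- E+F: memory 4+14=18, value 28+39=67
Best: 87 rps.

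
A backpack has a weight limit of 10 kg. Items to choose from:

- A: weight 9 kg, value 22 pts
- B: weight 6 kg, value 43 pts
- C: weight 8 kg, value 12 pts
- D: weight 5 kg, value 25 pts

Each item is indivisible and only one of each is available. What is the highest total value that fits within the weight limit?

43 pts

Check high-value combinations within 10 kg:
- B: weight 6, value 43
- D: weight 5, value 25
- A: weight 9, value 22
- C: weight 8, value 12
Best: 43 pts.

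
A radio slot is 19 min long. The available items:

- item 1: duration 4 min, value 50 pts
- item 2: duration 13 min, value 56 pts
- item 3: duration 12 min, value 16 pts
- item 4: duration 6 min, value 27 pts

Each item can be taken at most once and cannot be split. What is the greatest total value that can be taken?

106 pts

Check high-value combinations within 19 min:
- item 1+item 2: duration 4+13=17, value 50+56=106
- item 2+item 4: duration 13+6=19, value 56+27=83
- item 1+item 4: duration 4+6=10, value 50+27=77
- item 1+item 3: duration 4+12=16, value 50+16=66
- item 2: duration 13, value 56
Best: 106 pts.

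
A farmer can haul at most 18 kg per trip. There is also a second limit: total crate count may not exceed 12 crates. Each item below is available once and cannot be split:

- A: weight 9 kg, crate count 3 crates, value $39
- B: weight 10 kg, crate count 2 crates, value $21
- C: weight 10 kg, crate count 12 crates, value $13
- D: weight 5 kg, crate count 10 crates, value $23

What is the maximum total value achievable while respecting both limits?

$44

Feasible sets respecting both limits:
- B+D: weight 15, crate count 12, value 44
- A: weight 9, crate count 3, value 39
- D: weight 5, crate count 10, value 23
Best: $44.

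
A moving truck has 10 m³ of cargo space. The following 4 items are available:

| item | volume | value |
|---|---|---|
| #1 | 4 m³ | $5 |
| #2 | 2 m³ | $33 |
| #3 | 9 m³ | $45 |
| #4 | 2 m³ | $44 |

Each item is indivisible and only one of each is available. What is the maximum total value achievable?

$82

Check high-value combinations within 10 m³:
- #1+#2+#4: volume 4+2+2=8, value 5+33+44=82
- #2+#4: volume 2+2=4, value 33+44=77
- #1+#4: volume 4+2=6, value 5+44=49
- #3: volume 9, value 45
Best: $82.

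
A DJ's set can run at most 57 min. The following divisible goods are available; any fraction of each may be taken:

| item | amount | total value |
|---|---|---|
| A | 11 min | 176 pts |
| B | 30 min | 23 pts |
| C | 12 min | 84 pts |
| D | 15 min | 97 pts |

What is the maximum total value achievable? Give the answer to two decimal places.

Take in order of value per unit:
- A (176/11 per unit): all 11 → value 176, running total 176.00
- C (84/12 per unit): all 12 → value 84, running total 260.00
- D (97/15 per unit): all 15 → value 97, running total 357.00
- B (23/30 per unit): 19 of 30 → value 19×23/30 = 14.5667, running total 371.57
Total 371.57.

371.57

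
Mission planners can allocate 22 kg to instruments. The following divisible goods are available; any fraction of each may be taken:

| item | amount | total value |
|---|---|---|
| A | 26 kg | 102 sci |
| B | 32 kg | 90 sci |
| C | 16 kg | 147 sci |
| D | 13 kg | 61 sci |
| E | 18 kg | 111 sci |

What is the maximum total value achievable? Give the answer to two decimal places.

184.00

Take in order of value per unit:
- C (147/16 per unit): all 16 → value 147, running total 147.00
- E (111/18 per unit): 6 of 18 → value 6×111/18 = 37.0000, running total 184.00
Total 184.00.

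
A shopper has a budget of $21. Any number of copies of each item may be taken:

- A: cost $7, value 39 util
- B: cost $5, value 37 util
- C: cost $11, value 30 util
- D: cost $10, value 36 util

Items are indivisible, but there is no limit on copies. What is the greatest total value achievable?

148 util

Best value-per-unit is B at 37/5, and filling with it alone uses cost 4×5=20. No mix of the others beats 4×37 = 148.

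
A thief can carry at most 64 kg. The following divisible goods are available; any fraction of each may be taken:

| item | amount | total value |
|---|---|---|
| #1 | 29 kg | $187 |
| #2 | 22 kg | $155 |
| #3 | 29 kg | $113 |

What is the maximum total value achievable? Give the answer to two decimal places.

392.66

Take in order of value per unit:
- #2 (155/22 per unit): all 22 → value 155, running total 155.00
- #1 (187/29 per unit): all 29 → value 187, running total 342.00
- #3 (113/29 per unit): 13 of 29 → value 13×113/29 = 50.6552, running total 392.66
Total 392.66.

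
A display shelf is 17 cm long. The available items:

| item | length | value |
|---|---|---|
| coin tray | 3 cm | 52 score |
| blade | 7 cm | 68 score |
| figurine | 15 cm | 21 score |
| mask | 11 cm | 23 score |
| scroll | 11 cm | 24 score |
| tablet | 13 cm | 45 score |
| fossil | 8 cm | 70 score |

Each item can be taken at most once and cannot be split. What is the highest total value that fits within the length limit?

138 score

This is a 0/1 knapsack; check combinations near the capacity.
- blade+fossil: length 7+8=15, value 68+70=138
- coin tray+fossil: length 3+8=11, value 52+70=122
- coin tray+blade: length 3+7=10, value 52+68=120
- coin tray+tablet: length 3+13=16, value 52+45=97
- coin tray+scroll: length 3+11=14, value 52+24=76
Best: 138 score.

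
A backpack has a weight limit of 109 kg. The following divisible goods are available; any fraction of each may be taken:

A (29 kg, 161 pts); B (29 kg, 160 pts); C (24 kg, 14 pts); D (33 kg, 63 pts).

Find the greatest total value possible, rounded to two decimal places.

394.50

Take in order of value per unit:
- A (161/29 per unit): all 29 → value 161, running total 161.00
- B (160/29 per unit): all 29 → value 160, running total 321.00
- D (63/33 per unit): all 33 → value 63, running total 384.00
- C (14/24 per unit): 18 of 24 → value 18×14/24 = 10.5000, running total 394.50
Total 394.50.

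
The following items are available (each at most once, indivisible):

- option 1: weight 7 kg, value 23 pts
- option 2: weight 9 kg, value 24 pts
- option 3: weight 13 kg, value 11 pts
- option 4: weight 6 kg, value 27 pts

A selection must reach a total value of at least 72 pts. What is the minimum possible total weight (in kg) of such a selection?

22

Subsets with value ≥ 72, sorted by total weight:
- option 1+option 2+option 4: weight 22, value 74
- option 1+option 2+option 3+option 4: weight 35, value 85
Minimum weight: 22 kg.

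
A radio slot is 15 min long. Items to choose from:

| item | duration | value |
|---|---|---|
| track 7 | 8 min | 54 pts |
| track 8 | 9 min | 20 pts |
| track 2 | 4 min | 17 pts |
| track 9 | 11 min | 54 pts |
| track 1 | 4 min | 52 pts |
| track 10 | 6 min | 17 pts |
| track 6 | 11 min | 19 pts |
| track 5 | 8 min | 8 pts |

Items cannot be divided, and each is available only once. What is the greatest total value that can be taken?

106 pts

Check high-value combinations within 15 min:
- track 7+track 1: duration 8+4=12, value 54+52=106
- track 9+track 1: duration 11+4=15, value 54+52=106
- track 2+track 1+track 10: duration 4+4+6=14, value 17+52+17=86
Best: 106 pts.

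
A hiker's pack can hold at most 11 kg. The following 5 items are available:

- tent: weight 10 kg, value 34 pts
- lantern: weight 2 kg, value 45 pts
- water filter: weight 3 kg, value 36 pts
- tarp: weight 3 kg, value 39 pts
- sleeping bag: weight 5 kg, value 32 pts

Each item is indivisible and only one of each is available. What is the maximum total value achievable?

Check high-value combinations within 11 kg:
- lantern+water filter+tarp: weight 2+3+3=8, value 45+36+39=120
- lantern+tarp+sleeping bag: weight 2+3+5=10, value 45+39+32=116
- lantern+water filter+sleeping bag: weight 2+3+5=10, value 45+36+32=113
- water filter+tarp+sleeping bag: weight 3+3+5=11, value 36+39+32=107
- lantern+tarp: weight 2+3=5, value 45+39=84
Best: 120 pts.

120 pts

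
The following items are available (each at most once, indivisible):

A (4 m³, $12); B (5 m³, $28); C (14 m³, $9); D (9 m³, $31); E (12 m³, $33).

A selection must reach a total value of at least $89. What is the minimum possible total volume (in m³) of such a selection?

26

Subsets with value ≥ 89, sorted by total volume:
- B+D+E: volume 26, value 92
- A+B+D+E: volume 30, value 104
Minimum volume: 26 m³.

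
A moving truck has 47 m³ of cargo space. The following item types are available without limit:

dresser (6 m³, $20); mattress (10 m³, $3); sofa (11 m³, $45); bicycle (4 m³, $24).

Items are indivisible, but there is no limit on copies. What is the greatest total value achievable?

$264

Best value-per-unit is bicycle at 24/4, and filling with it alone uses volume 11×4=44. No mix of the others beats 11×24 = 264.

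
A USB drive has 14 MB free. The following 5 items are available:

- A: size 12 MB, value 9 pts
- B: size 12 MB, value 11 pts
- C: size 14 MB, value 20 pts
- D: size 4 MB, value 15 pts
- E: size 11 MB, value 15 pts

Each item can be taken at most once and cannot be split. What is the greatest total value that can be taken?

Check high-value combinations within 14 MB:
- C: size 14, value 20
- D: size 4, value 15
- E: size 11, value 15
Best: 20 pts.

20 pts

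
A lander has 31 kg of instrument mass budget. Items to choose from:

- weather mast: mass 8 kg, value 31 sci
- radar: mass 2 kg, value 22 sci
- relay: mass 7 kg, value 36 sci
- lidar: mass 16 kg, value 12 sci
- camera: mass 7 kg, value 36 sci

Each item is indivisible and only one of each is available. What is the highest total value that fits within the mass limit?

Check high-value combinations within 31 kg:
- weather mast+radar+relay+camera: mass 8+2+7+7=24, value 31+22+36+36=125
- weather mast+relay+camera: mass 8+7+7=22, value 31+36+36=103
- radar+relay+camera: mass 2+7+7=16, value 22+36+36=94
Best: 125 sci.

125 sci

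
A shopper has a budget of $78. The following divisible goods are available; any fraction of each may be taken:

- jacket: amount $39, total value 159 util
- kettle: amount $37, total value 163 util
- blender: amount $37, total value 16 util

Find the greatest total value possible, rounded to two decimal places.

322.86

Take in order of value per unit:
- kettle (163/37 per unit): all 37 → value 163, running total 163.00
- jacket (159/39 per unit): all 39 → value 159, running total 322.00
- blender (16/37 per unit): 2 of 37 → value 2×16/37 = 0.8649, running total 322.86
Total 322.86.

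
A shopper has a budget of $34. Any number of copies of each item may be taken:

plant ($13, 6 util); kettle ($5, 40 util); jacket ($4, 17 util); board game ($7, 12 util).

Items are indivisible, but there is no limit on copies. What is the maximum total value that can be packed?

Best value-per-unit is kettle at 40/5; filling with it alone gives 6×40 = 240.
Optimal mix: 6×kettle + 1×jacket → cost 34, value 257.

257 util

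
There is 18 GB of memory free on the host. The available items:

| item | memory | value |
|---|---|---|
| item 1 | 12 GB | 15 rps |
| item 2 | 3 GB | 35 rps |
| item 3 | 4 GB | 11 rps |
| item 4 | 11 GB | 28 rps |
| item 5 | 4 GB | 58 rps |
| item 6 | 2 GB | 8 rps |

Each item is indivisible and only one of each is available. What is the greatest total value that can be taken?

121 rps

Check high-value combinations within 18 GB:
- item 2+item 4+item 5: memory 3+11+4=18, value 35+28+58=121
- item 2+item 3+item 5+item 6: memory 3+4+4+2=13, value 35+11+58+8=112
- item 2+item 3+item 5: memory 3+4+4=11, value 35+11+58=104
Best: 121 rps.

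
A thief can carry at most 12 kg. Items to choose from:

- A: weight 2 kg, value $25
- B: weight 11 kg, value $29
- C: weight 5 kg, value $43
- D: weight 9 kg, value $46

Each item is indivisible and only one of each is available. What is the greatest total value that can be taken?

$71

Check high-value combinations within 12 kg:
- A+D: weight 2+9=11, value 25+46=71
- A+C: weight 2+5=7, value 25+43=68
- D: weight 9, value 46
- C: weight 5, value 43
- B: weight 11, value 29
Best: $71.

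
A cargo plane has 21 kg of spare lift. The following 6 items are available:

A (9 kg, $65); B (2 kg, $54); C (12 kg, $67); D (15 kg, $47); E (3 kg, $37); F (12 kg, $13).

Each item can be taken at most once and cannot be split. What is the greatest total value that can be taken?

Check high-value combinations within 21 kg:
- B+C+E: weight 2+12+3=17, value 54+67+37=158
- A+B+E: weight 9+2+3=14, value 65+54+37=156
- B+D+E: weight 2+15+3=20, value 54+47+37=138
- A+C: weight 9+12=21, value 65+67=132
Best: $158.

$158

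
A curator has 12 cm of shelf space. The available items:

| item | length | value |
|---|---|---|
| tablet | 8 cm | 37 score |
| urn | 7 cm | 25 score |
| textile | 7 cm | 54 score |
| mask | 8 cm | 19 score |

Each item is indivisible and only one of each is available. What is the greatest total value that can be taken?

Check high-value combinations within 12 cm:
- textile: length 7, value 54
- tablet: length 8, value 37
- urn: length 7, value 25
Best: 54 score.

54 score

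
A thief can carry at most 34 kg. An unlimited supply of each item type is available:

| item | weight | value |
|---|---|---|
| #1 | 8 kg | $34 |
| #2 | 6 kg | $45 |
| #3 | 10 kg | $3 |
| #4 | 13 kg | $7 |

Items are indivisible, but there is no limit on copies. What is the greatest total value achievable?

Best value-per-unit is #2 at 45/6, and filling with it alone uses weight 5×6=30. No mix of the others beats 5×45 = 225.

$225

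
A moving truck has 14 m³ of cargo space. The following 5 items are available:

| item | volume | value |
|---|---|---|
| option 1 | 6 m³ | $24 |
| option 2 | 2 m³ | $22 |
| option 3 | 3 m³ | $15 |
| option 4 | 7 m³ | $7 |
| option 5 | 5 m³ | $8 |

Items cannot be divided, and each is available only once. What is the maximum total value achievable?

Check high-value combinations within 14 m³:
- option 1+option 2+option 3: volume 6+2+3=11, value 24+22+15=61
- option 1+option 2+option 5: volume 6+2+5=13, value 24+22+8=54
- option 1+option 3+option 5: volume 6+3+5=14, value 24+15+8=47
- option 1+option 2: volume 6+2=8, value 24+22=46
Best: $61.

$61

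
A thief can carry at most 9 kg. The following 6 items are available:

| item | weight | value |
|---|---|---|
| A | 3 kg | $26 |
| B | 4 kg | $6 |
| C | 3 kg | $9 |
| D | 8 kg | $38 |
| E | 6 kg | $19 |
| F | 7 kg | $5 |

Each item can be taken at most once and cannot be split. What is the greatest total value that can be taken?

$45

This is a 0/1 knapsack; check combinations near the capacity.
- A+E: weight 3+6=9, value 26+19=45
- D: weight 8, value 38
- A+C: weight 3+3=6, value 26+9=35
- A+B: weight 3+4=7, value 26+6=32
- C+E: weight 3+6=9, value 9+19=28
Best: $45.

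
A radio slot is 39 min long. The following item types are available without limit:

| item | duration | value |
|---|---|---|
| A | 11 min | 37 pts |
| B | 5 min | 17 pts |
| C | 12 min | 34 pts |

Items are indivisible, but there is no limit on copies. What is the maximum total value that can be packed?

Best value-per-unit is B at 17/5; filling with it alone gives 7×17 = 119.
Optimal mix: 3×A + 1×B → duration 38, value 128.

128 pts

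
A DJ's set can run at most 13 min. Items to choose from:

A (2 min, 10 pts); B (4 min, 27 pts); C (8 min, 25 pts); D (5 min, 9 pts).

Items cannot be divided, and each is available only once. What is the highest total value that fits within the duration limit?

52 pts

Check high-value combinations within 13 min:
- B+C: duration 4+8=12, value 27+25=52
- A+B+D: duration 2+4+5=11, value 10+27+9=46
- A+B: duration 2+4=6, value 10+27=37
- B+D: duration 4+5=9, value 27+9=36
- A+C: duration 2+8=10, value 10+25=35
Best: 52 pts.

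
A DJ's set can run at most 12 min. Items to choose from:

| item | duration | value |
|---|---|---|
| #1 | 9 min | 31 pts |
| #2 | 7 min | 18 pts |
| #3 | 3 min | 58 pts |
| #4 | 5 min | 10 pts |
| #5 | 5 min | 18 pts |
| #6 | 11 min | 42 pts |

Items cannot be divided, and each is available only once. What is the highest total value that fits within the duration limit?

89 pts

Check high-value combinations within 12 min:
- #1+#3: duration 9+3=12, value 31+58=89
- #3+#5: duration 3+5=8, value 58+18=76
- #2+#3: duration 7+3=10, value 18+58=76
Best: 89 pts.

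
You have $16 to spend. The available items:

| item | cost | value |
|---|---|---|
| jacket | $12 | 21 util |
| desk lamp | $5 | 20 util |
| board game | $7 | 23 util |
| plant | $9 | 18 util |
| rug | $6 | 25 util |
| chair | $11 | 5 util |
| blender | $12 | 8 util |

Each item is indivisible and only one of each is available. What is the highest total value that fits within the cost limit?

48 util

Check high-value combinations within $16:
- board game+rug: cost 7+6=13, value 23+25=48
- desk lamp+rug: cost 5+6=11, value 20+25=45
- desk lamp+board game: cost 5+7=12, value 20+23=43
- plant+rug: cost 9+6=15, value 18+25=43
Best: 48 util.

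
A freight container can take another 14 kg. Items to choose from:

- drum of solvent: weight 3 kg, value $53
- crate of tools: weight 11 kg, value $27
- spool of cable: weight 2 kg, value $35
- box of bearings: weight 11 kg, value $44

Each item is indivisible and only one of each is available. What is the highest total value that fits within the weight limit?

$97

Check high-value combinations within 14 kg:
- drum of solvent+box of bearings: weight 3+11=14, value 53+44=97
- drum of solvent+spool of cable: weight 3+2=5, value 53+35=88
- drum of solvent+crate of tools: weight 3+11=14, value 53+27=80
- spool of cable+box of bearings: weight 2+11=13, value 35+44=79
Best: $97.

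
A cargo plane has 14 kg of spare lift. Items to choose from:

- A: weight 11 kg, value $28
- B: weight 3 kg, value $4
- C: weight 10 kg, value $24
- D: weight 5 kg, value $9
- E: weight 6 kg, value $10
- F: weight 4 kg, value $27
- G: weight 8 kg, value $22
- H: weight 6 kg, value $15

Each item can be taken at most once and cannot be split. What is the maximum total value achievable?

$51

Check high-value combinations within 14 kg:
- C+F: weight 10+4=14, value 24+27=51
- F+G: weight 4+8=12, value 27+22=49
- B+F+H: weight 3+4+6=13, value 4+27+15=46
- F+H: weight 4+6=10, value 27+15=42
- B+E+F: weight 3+6+4=13, value 4+10+27=41
Best: $51.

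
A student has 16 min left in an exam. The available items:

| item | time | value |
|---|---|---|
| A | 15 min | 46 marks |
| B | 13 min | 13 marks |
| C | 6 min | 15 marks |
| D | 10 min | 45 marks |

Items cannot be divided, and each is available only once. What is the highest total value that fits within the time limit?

This is a 0/1 knapsack; check combinations near the capacity.
- C+D: time 6+10=16, value 15+45=60
- A: time 15, value 46
- D: time 10, value 45
Best: 60 marks.

60 marks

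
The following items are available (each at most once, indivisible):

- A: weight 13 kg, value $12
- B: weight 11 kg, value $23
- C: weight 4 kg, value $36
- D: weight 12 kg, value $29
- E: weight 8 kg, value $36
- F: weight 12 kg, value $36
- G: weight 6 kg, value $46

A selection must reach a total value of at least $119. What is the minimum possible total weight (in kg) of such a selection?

29

Subsets with value ≥ 119, sorted by total weight:
- B+C+E+G: weight 29, value 141
- C+E+F+G: weight 30, value 154
- C+D+E+G: weight 30, value 147
- A+C+E+G: weight 31, value 130
Minimum weight: 29 kg.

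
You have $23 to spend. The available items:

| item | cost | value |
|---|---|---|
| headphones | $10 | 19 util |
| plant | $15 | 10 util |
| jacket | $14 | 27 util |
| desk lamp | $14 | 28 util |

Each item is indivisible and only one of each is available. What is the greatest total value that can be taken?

28 util

Check high-value combinations within $23:
- desk lamp: cost 14, value 28
- jacket: cost 14, value 27
- headphones: cost 10, value 19
Best: 28 util.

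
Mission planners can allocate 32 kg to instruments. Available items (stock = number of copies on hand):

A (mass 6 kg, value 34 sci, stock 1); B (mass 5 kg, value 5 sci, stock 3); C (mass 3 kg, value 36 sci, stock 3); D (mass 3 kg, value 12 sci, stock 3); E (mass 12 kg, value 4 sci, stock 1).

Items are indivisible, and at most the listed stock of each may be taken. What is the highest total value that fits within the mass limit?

Best selections within mass 32 and stock limits:
- 1×A + 1×B + 3×C + 3×D: mass 29, value 183
- 1×A + 3×C + 3×D: mass 24, value 178
- 1×A + 2×B + 3×C + 2×D: mass 31, value 176
- 1×A + 1×B + 3×C + 2×D: mass 26, value 171
Best: 183 sci.

183 sci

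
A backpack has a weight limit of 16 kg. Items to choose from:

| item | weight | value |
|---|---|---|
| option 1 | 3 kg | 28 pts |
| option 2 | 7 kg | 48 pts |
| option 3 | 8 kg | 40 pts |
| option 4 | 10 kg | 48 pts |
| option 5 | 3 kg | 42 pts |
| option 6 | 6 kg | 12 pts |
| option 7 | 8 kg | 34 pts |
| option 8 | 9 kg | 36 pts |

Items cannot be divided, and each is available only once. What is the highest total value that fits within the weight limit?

118 pts

Check high-value combinations within 16 kg:
- option 1+option 2+option 5: weight 3+7+3=13, value 28+48+42=118
- option 1+option 4+option 5: weight 3+10+3=16, value 28+48+42=118
- option 1+option 3+option 5: weight 3+8+3=14, value 28+40+42=110
- option 1+option 5+option 8: weight 3+3+9=15, value 28+42+36=106
- option 1+option 5+option 7: weight 3+3+8=14, value 28+42+34=104
Best: 118 pts.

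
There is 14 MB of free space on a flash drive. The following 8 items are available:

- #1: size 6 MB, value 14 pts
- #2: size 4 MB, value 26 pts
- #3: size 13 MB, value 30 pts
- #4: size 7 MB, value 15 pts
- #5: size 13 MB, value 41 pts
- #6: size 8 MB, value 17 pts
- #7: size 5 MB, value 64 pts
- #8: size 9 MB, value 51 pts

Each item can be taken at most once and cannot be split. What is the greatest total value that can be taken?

Check high-value combinations within 14 MB:
- #7+#8: size 5+9=14, value 64+51=115
- #2+#7: size 4+5=9, value 26+64=90
- #6+#7: size 8+5=13, value 17+64=81
Best: 115 pts.

115 pts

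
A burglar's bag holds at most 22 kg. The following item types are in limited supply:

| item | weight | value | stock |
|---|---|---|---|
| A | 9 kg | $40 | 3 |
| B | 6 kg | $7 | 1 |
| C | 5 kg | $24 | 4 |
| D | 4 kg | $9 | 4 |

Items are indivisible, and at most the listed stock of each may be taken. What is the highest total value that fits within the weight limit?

$96

Best selections within weight 22 and stock limits:
- 4×C: weight 20, value 96
- 2×A + 1×D: weight 22, value 89
Best: $96.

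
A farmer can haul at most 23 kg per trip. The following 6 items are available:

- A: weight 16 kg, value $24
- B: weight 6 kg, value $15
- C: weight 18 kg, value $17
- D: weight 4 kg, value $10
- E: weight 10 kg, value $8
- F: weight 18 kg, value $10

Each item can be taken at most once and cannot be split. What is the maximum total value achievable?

$39

Check high-value combinations within 23 kg:
- A+B: weight 16+6=22, value 24+15=39
- A+D: weight 16+4=20, value 24+10=34
- B+D+E: weight 6+4+10=20, value 15+10+8=33
- C+D: weight 18+4=22, value 17+10=27
- B+D: weight 6+4=10, value 15+10=25
Best: $39.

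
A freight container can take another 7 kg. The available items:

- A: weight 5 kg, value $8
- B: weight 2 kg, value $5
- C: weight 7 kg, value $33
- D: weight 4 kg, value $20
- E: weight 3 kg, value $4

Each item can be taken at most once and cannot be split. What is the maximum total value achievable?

$33

Check high-value combinations within 7 kg:
- C: weight 7, value 33
- B+D: weight 2+4=6, value 5+20=25
- D+E: weight 4+3=7, value 20+4=24
Best: $33.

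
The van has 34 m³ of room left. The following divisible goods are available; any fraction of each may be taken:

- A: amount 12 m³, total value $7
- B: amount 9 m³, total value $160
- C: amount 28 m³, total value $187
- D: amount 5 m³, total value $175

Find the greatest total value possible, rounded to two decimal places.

Take in order of value per unit:
- D (175/5 per unit): all 5 → value 175, running total 175.00
- B (160/9 per unit): all 9 → value 160, running total 335.00
- C (187/28 per unit): 20 of 28 → value 20×187/28 = 133.5714, running total 468.57
Total 468.57.

468.57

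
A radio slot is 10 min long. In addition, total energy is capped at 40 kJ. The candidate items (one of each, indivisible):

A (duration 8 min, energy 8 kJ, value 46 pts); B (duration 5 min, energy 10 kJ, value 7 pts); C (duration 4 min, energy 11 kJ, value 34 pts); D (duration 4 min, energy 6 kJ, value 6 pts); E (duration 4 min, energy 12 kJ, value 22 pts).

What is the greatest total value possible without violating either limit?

56 pts

Feasible sets respecting both limits:
- C+E: duration 8, energy 23, value 56
- A: duration 8, energy 8, value 46
- B+C: duration 9, energy 21, value 41
- C+D: duration 8, energy 17, value 40
Best: 56 pts.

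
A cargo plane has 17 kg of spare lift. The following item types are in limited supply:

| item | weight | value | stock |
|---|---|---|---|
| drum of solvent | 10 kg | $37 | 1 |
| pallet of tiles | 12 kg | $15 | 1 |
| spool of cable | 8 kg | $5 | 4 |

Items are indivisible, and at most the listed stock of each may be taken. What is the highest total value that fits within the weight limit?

$37

Best selections within weight 17 and stock limits:
- 1×drum of solvent: weight 10, value 37
- 1×pallet of tiles: weight 12, value 15
- 2×spool of cable: weight 16, value 10
- 1×spool of cable: weight 8, value 5
Best: $37.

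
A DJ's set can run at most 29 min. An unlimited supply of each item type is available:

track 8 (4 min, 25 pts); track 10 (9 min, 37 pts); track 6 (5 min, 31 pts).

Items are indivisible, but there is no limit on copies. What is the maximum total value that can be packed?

Best value-per-unit is track 8 at 25/4; filling with it alone gives 7×25 = 175.
Optimal mix: 6×track 8 + 1×track 6 → duration 29, value 181.

181 pts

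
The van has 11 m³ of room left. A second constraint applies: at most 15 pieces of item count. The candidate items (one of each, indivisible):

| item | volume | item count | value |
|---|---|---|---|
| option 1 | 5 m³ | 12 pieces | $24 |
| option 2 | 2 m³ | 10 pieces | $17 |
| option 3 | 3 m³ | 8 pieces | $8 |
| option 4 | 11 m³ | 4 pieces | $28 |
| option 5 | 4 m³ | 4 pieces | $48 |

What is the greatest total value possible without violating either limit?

Feasible sets respecting both limits:
- option 2+option 5: volume 6, item count 14, value 65
- option 3+option 5: volume 7, item count 12, value 56
- option 5: volume 4, item count 4, value 48
- option 4: volume 11, item count 4, value 28
Best: $65.

$65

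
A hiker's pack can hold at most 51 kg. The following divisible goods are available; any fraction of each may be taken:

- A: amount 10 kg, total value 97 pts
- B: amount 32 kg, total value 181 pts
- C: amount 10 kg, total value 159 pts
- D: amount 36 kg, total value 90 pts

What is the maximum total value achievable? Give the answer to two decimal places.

431.34

Take in order of value per unit:
- C (159/10 per unit): all 10 → value 159, running total 159.00
- A (97/10 per unit): all 10 → value 97, running total 256.00
- B (181/32 per unit): 31 of 32 → value 31×181/32 = 175.3438, running total 431.34
Total 431.34.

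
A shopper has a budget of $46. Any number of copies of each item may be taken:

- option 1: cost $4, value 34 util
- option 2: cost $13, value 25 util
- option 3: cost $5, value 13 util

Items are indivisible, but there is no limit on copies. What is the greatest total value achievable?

Best value-per-unit is option 1 at 34/4, and filling with it alone uses cost 11×4=44. No mix of the others beats 11×34 = 374.

374 util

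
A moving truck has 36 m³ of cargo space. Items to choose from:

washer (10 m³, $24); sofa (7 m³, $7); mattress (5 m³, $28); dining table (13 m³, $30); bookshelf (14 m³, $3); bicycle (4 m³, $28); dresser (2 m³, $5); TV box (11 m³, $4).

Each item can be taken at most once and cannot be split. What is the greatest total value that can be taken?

This is a 0/1 knapsack; check combinations near the capacity.
- washer+mattress+dining table+bicycle+dresser: volume 10+5+13+4+2=34, value 24+28+30+28+5=115
- washer+mattress+dining table+bicycle: volume 10+5+13+4=32, value 24+28+30+28=110
- sofa+mattress+dining table+bicycle+dresser: volume 7+5+13+4+2=31, value 7+28+30+28+5=98
- mattress+dining table+bicycle+dresser+TV box: volume 5+13+4+2+11=35, value 28+30+28+5+4=95
Best: $115.

$115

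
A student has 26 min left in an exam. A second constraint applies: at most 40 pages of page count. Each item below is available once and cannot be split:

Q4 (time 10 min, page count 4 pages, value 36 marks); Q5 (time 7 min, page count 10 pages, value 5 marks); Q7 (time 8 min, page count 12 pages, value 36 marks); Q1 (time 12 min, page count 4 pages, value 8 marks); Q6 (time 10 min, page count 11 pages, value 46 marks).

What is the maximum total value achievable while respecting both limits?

87 marks

Feasible sets respecting both limits:
- Q5+Q7+Q6: time 25, page count 33, value 87
- Q4+Q6: time 20, page count 15, value 82
- Q7+Q6: time 18, page count 23, value 82
Best: 87 marks.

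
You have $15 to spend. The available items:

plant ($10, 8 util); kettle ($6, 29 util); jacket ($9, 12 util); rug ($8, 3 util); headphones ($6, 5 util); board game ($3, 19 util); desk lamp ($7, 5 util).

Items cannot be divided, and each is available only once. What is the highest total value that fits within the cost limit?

53 util

Check high-value combinations within $15:
- kettle+headphones+board game: cost 6+6+3=15, value 29+5+19=53
- kettle+board game: cost 6+3=9, value 29+19=48
- kettle+jacket: cost 6+9=15, value 29+12=41
- kettle+headphones: cost 6+6=12, value 29+5=34
Best: 53 util.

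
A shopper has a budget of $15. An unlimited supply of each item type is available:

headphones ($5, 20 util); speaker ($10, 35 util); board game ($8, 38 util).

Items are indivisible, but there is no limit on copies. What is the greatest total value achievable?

Best value-per-unit is board game at 38/8; filling with it alone gives 1×38 = 38.
Optimal mix: 3×headphones → cost 15, value 60.

60 util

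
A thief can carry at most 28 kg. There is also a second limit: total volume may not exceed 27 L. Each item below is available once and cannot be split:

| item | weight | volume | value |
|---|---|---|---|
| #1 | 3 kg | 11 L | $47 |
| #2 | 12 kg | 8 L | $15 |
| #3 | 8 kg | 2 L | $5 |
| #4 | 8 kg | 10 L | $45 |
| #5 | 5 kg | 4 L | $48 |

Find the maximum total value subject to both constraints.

$145

Feasible sets respecting both limits:
- #1+#3+#4+#5: weight 24, volume 27, value 145
- #1+#4+#5: weight 16, volume 25, value 140
- #1+#2+#3+#5: weight 28, volume 25, value 115
- #1+#2+#5: weight 20, volume 23, value 110
Best: $145.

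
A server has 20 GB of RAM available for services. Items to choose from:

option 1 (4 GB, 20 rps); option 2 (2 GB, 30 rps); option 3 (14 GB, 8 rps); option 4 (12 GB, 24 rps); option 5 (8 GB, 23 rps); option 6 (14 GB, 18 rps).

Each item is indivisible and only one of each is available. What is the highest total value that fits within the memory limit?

Check high-value combinations within 20 GB:
- option 1+option 2+option 4: memory 4+2+12=18, value 20+30+24=74
- option 1+option 2+option 5: memory 4+2+8=14, value 20+30+23=73
- option 1+option 2+option 6: memory 4+2+14=20, value 20+30+18=68
- option 1+option 2+option 3: memory 4+2+14=20, value 20+30+8=58
- option 2+option 4: memory 2+12=14, value 30+24=54
Best: 74 rps.

74 rps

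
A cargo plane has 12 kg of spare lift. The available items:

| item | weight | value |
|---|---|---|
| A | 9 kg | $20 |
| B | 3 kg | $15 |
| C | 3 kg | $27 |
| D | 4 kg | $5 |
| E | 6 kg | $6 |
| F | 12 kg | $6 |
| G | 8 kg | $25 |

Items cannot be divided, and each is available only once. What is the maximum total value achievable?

Check high-value combinations within 12 kg:
- C+G: weight 3+8=11, value 27+25=52
- B+C+E: weight 3+3+6=12, value 15+27+6=48
- B+C+D: weight 3+3+4=10, value 15+27+5=47
Best: $52.

$52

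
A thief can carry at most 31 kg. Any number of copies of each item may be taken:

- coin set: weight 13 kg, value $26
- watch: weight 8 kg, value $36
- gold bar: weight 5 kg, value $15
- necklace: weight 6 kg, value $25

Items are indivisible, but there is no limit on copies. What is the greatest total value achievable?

$133

Best value-per-unit is watch at 36/8; filling with it alone gives 3×36 = 108.
Optimal mix: 3×watch + 1×necklace → weight 30, value 133.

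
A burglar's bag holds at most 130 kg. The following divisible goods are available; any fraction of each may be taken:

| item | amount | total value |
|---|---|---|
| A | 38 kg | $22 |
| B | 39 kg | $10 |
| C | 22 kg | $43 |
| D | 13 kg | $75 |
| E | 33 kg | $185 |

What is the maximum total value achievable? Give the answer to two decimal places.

Take in order of value per unit:
- D (75/13 per unit): all 13 → value 75, running total 75.00
- E (185/33 per unit): all 33 → value 185, running total 260.00
- C (43/22 per unit): all 22 → value 43, running total 303.00
- A (22/38 per unit): all 38 → value 22, running total 325.00
- B (10/39 per unit): 24 of 39 → value 24×10/39 = 6.1538, running total 331.15
Total 331.15.

331.15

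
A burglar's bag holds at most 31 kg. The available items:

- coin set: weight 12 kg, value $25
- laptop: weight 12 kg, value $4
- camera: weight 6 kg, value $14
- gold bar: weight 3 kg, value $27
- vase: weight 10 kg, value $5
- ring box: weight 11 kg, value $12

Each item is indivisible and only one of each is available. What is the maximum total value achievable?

$71

Check high-value combinations within 31 kg:
- coin set+camera+gold bar+vase: weight 12+6+3+10=31, value 25+14+27+5=71
- coin set+camera+gold bar: weight 12+6+3=21, value 25+14+27=66
- coin set+gold bar+ring box: weight 12+3+11=26, value 25+27+12=64
- camera+gold bar+vase+ring box: weight 6+3+10+11=30, value 14+27+5+12=58
Best: $71.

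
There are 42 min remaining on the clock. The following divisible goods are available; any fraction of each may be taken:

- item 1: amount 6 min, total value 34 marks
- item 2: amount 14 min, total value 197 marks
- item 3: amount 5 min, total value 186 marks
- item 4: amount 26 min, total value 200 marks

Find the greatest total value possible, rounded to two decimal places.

Take in order of value per unit:
- item 3 (186/5 per unit): all 5 → value 186, running total 186.00
- item 2 (197/14 per unit): all 14 → value 197, running total 383.00
- item 4 (200/26 per unit): 23 of 26 → value 23×200/26 = 176.9231, running total 559.92
Total 559.92.

559.92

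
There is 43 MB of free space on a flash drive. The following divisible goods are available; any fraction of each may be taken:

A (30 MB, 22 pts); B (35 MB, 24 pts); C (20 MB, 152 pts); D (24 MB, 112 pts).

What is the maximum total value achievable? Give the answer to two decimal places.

259.33

Take in order of value per unit:
- C (152/20 per unit): all 20 → value 152, running total 152.00
- D (112/24 per unit): 23 of 24 → value 23×112/24 = 107.3333, running total 259.33
Total 259.33.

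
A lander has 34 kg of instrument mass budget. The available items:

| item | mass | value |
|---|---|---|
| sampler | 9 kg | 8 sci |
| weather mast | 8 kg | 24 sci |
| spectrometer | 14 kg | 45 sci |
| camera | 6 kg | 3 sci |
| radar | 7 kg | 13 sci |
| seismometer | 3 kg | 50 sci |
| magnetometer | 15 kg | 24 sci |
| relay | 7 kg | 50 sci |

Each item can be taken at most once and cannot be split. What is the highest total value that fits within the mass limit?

Check high-value combinations within 34 kg:
- weather mast+spectrometer+seismometer+relay: mass 8+14+3+7=32, value 24+45+50+50=169
- spectrometer+radar+seismometer+relay: mass 14+7+3+7=31, value 45+13+50+50=158
- sampler+spectrometer+seismometer+relay: mass 9+14+3+7=33, value 8+45+50+50=153
Best: 169 sci.

169 sci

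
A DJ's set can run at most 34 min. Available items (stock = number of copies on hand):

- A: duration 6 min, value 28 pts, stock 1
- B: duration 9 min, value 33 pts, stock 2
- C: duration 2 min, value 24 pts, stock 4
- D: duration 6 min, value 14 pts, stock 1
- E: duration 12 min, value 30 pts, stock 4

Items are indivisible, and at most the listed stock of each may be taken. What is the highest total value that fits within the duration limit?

190 pts

Top feasible selections:
- 1×A + 2×B + 4×C: duration 32, value 190
- 2×B + 4×C + 1×D: duration 32, value 176
- 1×A + 1×B + 4×C + 1×D: duration 29, value 171
- 1×A + 4×C + 1×D + 1×E: duration 32, value 168
Best: 190 pts.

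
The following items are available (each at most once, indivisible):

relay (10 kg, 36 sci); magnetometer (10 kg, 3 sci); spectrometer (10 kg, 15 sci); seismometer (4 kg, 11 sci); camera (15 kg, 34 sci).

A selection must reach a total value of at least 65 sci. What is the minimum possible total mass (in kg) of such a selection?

Subsets with value ≥ 65, sorted by total mass:
- relay+camera: mass 25, value 70
- relay+seismometer+camera: mass 29, value 81
Minimum mass: 25 kg.

25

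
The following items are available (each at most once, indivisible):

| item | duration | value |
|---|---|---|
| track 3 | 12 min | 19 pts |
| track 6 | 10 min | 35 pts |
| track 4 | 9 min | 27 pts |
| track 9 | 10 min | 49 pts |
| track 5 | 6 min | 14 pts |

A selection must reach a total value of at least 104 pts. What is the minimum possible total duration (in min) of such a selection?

29

Subsets with value ≥ 104, sorted by total duration:
- track 6+track 4+track 9: duration 29, value 111
- track 6+track 4+track 9+track 5: duration 35, value 125
- track 3+track 4+track 9+track 5: duration 37, value 109
Minimum duration: 29 min.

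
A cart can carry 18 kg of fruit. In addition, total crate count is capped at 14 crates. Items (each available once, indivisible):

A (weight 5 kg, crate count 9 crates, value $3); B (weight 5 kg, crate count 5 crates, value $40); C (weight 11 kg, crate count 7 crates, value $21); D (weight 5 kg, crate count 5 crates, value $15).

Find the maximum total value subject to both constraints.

Feasible sets respecting both limits:
- B+C: weight 16, crate count 12, value 61
- B+D: weight 10, crate count 10, value 55
- A+B: weight 10, crate count 14, value 43
Best: $61.

$61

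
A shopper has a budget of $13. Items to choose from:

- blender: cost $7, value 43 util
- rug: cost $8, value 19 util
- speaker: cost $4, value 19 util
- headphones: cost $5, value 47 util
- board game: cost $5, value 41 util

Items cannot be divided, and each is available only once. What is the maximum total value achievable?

Check high-value combinations within $13:
- blender+headphones: cost 7+5=12, value 43+47=90
- headphones+board game: cost 5+5=10, value 47+41=88
- blender+board game: cost 7+5=12, value 43+41=84
- speaker+headphones: cost 4+5=9, value 19+47=66
Best: 90 util.

90 util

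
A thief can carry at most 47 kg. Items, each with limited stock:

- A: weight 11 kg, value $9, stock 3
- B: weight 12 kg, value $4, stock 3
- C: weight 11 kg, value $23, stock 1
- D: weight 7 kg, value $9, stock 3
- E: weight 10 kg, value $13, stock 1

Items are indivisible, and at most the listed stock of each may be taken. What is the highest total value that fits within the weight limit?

Best selections within weight 47 and stock limits:
- 1×C + 3×D + 1×E: weight 42, value 63
- 1×A + 1×C + 2×D + 1×E: weight 46, value 63
- 1×A + 1×C + 3×D: weight 43, value 59
- 2×A + 1×C + 2×D: weight 47, value 59
Best: $63.

$63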